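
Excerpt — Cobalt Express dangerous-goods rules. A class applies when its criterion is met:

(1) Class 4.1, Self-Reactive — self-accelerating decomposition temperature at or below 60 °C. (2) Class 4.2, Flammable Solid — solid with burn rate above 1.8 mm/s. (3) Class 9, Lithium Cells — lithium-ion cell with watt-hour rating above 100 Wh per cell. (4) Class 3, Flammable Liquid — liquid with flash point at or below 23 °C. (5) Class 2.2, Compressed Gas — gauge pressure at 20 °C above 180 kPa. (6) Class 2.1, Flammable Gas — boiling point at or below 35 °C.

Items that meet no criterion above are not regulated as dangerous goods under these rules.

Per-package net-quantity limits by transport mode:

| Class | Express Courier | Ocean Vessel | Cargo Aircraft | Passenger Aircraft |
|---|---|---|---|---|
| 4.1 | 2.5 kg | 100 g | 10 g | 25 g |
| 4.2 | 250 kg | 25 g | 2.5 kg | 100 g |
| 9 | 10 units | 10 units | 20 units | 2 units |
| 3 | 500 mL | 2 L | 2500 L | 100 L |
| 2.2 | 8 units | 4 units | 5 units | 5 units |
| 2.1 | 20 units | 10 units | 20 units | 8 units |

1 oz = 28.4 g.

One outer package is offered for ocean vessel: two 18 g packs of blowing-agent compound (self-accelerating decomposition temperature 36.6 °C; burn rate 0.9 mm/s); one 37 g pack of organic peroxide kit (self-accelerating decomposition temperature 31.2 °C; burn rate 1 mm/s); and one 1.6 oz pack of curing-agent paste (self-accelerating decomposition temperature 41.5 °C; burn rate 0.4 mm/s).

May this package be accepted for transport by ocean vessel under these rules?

With self-accelerating decomposition temperature 36.6 °C (≤ 60 °C), the blowing-agent compound falls in Class 4.1.
The organic peroxide kit has self-accelerating decomposition temperature 31.2 °C, which is ≤ 60 °C, so it is Class 4.1 (Self-Reactive).
The curing-agent paste has self-accelerating decomposition temperature 41.5 °C, which is ≤ 60 °C, so it is Class 4.1 (Self-Reactive).
Total Class 4.1: (two 18 g packs = 36 g) + 37 g + (one 1.6 oz pack = 45.44 g) = 118.44 g.
118.44 g > 100 g (ocean vessel limit, Class 4.1) — over the limit.

No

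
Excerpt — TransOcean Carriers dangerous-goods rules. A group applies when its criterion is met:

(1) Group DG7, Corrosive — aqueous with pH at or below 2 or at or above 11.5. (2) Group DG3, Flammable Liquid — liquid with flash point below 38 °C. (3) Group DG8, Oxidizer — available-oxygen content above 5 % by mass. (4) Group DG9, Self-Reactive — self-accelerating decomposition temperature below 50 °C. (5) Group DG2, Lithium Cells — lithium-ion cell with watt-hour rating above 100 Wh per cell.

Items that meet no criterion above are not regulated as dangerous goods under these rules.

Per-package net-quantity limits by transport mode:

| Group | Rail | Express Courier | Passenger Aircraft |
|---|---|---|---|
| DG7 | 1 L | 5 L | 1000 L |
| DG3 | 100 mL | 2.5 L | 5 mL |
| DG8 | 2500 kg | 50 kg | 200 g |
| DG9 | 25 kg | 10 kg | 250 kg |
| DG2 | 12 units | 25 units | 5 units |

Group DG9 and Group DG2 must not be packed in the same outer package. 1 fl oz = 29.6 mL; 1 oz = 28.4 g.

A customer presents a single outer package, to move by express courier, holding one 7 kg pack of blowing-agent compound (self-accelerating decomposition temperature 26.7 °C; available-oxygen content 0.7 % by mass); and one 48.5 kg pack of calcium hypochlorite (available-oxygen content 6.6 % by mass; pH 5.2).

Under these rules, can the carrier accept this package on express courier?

With self-accelerating decomposition temperature 26.7 °C (< 50 °C), the blowing-agent compound falls in Group DG9.
Calcium hypochlorite: available-oxygen content 6.6 % by mass > 5 % by mass → Group DG8 (Oxidizer).
Group DG9 quantity: 7 kg.
7 kg is within the express courier limit of 10 kg for Group DG9.
Group DG8 quantity: 48.5 kg.
That is within the Group DG8 express courier limit of 50 kg.
The segregation rule (Group DG9 with Group DG2) does not apply to Group DG9 with Group DG8.
Every hazard group is within its express courier limit and no segregation rule is violated.

Yes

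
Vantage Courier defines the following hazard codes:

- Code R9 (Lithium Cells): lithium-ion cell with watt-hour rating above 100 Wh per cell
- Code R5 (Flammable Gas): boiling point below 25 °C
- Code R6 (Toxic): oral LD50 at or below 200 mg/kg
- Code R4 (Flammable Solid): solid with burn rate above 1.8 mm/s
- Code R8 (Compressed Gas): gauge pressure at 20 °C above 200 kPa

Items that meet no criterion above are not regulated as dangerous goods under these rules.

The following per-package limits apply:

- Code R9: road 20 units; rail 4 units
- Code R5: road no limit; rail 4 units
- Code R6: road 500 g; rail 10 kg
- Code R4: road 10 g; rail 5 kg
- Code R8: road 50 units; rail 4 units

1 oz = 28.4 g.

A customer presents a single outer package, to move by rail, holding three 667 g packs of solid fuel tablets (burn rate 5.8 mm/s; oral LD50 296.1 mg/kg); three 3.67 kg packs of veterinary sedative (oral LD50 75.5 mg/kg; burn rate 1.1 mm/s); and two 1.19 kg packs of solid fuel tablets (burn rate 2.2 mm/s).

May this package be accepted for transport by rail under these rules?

Burn rate 5.8 mm/s meets the Code R4 criterion (Flammable Solid), so the solid fuel tablets are Code R4.
The veterinary sedative has oral LD50 75.5 mg/kg, which is ≤ 200 mg/kg, so it is Code R6 (Toxic).
Burn rate 2.2 mm/s meets the Code R4 criterion (Flammable Solid), so the solid fuel tablets are Code R4.
Code R6 quantity: three 3.67 kg packs = 11.01 kg.
11.01 kg > 10 kg (rail limit, Code R6) — over the limit.
Total Code R4: (three 667 g packs = 2.001 kg) + (two 1.19 kg packs = 2.38 kg) = 4.381 kg.
That is within the Code R4 rail limit of 5 kg.

No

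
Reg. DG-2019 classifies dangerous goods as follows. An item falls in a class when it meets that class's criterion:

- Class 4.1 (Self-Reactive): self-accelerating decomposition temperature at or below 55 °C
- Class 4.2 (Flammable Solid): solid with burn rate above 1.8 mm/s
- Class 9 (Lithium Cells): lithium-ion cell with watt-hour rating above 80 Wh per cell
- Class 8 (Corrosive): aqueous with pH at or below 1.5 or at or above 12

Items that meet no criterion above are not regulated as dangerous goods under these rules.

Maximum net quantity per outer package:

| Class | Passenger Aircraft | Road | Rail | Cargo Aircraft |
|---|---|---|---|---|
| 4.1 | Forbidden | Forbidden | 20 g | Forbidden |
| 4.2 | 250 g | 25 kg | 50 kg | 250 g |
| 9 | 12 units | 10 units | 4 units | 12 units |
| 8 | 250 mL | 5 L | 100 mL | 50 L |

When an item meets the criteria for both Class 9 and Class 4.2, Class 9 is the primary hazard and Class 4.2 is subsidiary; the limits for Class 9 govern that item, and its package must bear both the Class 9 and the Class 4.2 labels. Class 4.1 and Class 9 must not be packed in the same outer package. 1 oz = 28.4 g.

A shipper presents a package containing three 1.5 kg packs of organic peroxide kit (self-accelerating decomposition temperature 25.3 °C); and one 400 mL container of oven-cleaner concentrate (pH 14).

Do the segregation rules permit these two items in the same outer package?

Yes

The organic peroxide kit has self-accelerating decomposition temperature 25.3 °C, which is ≤ 55 °C, so it is Class 4.1 (Self-Reactive).
pH 14 meets the Class 8 criterion (Corrosive), so the oven-cleaner concentrate is Class 8.
No segregation rule bars Class 4.1 with Class 8.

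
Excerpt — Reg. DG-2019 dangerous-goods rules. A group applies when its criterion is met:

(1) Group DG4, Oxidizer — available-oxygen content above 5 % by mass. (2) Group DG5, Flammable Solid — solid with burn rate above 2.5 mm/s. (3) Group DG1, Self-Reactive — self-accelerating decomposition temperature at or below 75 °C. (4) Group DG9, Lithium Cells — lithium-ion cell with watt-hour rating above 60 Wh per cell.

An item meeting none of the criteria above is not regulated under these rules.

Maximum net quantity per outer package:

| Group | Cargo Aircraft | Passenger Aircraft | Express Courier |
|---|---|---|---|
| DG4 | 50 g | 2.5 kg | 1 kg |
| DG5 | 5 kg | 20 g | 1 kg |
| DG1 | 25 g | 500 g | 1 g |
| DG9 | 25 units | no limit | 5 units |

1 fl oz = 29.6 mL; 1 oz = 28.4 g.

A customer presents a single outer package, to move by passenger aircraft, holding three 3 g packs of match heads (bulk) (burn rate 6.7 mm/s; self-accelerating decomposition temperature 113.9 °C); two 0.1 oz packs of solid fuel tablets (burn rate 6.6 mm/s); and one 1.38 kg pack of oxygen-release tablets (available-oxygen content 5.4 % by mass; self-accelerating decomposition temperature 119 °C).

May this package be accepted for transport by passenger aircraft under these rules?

Burn rate 6.7 mm/s meets the Group DG5 criterion (Flammable Solid), so the match heads (bulk) are Group DG5.
With burn rate 6.6 mm/s (> 2.5 mm/s), the solid fuel tablets fall in Group DG5.
Oxygen-release tablets: available-oxygen content 5.4 % by mass > 5 % by mass → Group DG4 (Oxidizer).
Total Group DG5: (three 3 g packs = 9 g) + (two 0.1 oz packs = 5.68 g) = 14.68 g.
14.68 g is within the passenger aircraft limit of 20 g for Group DG5.
Group DG4 quantity: 1.38 kg.
1.38 kg is within the passenger aircraft limit of 2.5 kg for Group DG4.
Every hazard group is within its passenger aircraft limit and no segregation rule is violated.

Yes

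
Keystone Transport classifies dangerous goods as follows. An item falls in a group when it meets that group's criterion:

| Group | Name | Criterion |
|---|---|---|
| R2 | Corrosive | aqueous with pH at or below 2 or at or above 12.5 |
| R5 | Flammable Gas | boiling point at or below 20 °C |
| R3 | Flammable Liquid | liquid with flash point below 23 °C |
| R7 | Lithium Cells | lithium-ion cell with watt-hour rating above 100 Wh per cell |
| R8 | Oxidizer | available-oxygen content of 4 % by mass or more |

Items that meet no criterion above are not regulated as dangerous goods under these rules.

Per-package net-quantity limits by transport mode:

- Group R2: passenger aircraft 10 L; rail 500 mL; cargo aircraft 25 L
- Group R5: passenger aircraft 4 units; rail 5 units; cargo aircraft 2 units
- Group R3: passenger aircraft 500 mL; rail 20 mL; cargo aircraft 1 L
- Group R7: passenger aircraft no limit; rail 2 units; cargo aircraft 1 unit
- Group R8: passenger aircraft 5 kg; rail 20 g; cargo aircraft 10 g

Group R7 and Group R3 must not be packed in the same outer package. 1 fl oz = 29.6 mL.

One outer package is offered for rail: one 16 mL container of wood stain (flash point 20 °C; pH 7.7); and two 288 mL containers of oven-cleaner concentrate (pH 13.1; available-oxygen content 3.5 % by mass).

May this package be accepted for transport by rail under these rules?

No

The wood stain has flash point 20 °C, which is < 23 °C, so it is Group R3 (Flammable Liquid).
pH 13.1 meets the Group R2 criterion (Corrosive), so the oven-cleaner concentrate is Group R2.
Group R3 quantity: 16 mL.
16 mL ≤ 20 mL (rail limit, Group R3) — within limit.
Group R2 quantity: two 288 mL containers = 576 mL.
That exceeds the Group R2 rail limit of 500 mL.
The segregation rule (Group R7 with Group R3) does not apply to Group R3 with Group R2.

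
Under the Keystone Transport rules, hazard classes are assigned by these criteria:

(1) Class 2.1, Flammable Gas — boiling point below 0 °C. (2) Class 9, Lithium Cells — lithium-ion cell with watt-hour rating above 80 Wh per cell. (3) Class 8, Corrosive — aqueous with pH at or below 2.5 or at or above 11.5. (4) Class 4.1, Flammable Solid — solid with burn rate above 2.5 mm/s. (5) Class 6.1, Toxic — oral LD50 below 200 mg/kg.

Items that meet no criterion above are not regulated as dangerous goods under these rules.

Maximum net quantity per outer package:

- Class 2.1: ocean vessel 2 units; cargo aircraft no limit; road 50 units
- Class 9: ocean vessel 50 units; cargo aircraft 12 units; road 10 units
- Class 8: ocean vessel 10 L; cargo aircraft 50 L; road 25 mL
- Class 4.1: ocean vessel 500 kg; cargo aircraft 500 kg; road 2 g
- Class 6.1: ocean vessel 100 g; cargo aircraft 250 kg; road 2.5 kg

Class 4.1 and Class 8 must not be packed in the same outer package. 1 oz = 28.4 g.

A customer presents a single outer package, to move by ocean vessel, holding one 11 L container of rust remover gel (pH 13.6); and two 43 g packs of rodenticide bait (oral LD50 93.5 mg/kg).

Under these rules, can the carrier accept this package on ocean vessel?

No

The rust remover gel has pH 13.6, which is ≥ 11.5, so it is Class 8 (Corrosive).
Rodenticide bait: oral LD50 93.5 mg/kg < 200 mg/kg → Class 6.1 (Toxic).
Class 6.1 quantity: two 43 g packs = 86 g.
86 g is within the ocean vessel limit of 100 g for Class 6.1.
Class 8 quantity: 11 L.
11 L > 10 L (ocean vessel limit, Class 8) — over the limit.
The segregation rule (Class 4.1 with Class 8) does not apply to Class 6.1 with Class 8.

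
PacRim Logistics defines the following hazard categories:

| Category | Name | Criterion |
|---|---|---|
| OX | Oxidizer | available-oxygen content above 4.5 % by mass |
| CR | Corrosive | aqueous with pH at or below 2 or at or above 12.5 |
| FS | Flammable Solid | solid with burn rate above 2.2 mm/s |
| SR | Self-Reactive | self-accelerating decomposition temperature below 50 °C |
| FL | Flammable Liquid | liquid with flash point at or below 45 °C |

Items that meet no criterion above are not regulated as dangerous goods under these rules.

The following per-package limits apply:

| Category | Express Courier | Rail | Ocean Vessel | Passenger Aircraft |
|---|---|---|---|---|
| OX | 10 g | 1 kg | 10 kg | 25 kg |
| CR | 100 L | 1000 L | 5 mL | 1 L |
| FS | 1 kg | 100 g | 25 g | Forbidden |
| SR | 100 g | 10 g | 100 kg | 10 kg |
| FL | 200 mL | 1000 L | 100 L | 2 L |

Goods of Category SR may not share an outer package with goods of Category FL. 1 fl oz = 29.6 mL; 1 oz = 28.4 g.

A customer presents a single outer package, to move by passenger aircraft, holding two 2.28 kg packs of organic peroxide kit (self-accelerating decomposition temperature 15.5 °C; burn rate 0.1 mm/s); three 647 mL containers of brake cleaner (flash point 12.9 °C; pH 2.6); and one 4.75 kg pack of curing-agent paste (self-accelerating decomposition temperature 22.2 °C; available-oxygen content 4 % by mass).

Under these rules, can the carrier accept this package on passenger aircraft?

With self-accelerating decomposition temperature 15.5 °C (< 50 °C), the organic peroxide kit falls in Category SR.
Flash point 12.9 °C meets the Category FL criterion (Flammable Liquid), so the brake cleaner is Category FL.
Curing-agent paste: self-accelerating decomposition temperature 22.2 °C < 50 °C → Category SR (Self-Reactive).
Category SR net quantity: (two 2.28 kg packs = 4.56 kg) + 4.75 kg = 9.31 kg.
9.31 kg is within the passenger aircraft limit of 10 kg for Category SR.
Category FL quantity: three 647 mL containers = 1.941 L.
1.941 L is within the passenger aircraft limit of 2 L for Category FL.
Category SR and Category FL may not share an outer package.

No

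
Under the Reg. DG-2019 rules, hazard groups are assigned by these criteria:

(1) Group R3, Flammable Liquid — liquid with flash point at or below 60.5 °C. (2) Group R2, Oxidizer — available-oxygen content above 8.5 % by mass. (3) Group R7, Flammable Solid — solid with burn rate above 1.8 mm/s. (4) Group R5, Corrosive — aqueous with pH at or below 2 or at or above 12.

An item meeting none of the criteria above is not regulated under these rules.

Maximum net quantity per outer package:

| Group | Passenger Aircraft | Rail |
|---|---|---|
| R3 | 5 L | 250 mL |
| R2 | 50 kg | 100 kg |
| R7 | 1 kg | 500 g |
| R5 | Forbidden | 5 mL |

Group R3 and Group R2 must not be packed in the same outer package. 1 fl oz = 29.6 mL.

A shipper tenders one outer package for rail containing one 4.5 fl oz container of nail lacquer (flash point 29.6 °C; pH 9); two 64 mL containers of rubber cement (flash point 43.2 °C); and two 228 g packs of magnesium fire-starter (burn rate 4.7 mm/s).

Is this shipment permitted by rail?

Nail lacquer: flash point 29.6 °C ≤ 60.5 °C → Group R3 (Flammable Liquid).
The rubber cement has flash point 43.2 °C, which is ≤ 60.5 °C, so it is Group R3 (Flammable Liquid).
Magnesium fire-starter: burn rate 4.7 mm/s > 1.8 mm/s → Group R7 (Flammable Solid).
Group R3 net quantity: (one 4.5 fl oz container = 133.2 mL) + (two 64 mL containers = 128 mL) = 261.2 mL.
261.2 mL > 250 mL (rail limit, Group R3) — over the limit.
Group R7 quantity: two 228 g packs = 456 g.
That is within the Group R7 rail limit of 500 g.
The segregation rule (Group R3 with Group R2) does not apply to Group R3 with Group R7.

No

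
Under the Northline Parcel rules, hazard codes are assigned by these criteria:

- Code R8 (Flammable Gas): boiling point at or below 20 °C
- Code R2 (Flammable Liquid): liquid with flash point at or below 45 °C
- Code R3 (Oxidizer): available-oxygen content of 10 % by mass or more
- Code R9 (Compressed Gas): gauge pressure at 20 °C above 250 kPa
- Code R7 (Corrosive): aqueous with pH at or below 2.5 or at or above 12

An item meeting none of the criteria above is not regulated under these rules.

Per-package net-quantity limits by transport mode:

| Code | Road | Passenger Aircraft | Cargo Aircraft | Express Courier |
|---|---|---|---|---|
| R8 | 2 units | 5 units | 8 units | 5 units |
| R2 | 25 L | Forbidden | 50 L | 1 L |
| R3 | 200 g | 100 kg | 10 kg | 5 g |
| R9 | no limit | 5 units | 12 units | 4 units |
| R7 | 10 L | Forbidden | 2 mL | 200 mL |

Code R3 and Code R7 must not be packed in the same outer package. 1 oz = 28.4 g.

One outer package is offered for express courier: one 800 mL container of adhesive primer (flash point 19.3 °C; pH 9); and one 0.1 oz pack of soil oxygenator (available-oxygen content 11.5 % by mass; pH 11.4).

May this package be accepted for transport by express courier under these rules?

Flash point 19.3 °C meets the Code R2 criterion (Flammable Liquid), so the adhesive primer is Code R2.
Soil oxygenator: available-oxygen content 11.5 % by mass ≥ 10 % by mass → Code R3 (Oxidizer).
Code R3 quantity: one 0.1 oz pack = 2.84 g.
That is within the Code R3 express courier limit of 5 g.
Code R2 quantity: 800 mL.
800 mL ≤ 1 L (express courier limit, Code R2) — within limit.
The segregation rule (Code R3 with Code R7) does not apply to Code R3 with Code R2.
Every hazard code is within its express courier limit and no segregation rule is violated.

Yes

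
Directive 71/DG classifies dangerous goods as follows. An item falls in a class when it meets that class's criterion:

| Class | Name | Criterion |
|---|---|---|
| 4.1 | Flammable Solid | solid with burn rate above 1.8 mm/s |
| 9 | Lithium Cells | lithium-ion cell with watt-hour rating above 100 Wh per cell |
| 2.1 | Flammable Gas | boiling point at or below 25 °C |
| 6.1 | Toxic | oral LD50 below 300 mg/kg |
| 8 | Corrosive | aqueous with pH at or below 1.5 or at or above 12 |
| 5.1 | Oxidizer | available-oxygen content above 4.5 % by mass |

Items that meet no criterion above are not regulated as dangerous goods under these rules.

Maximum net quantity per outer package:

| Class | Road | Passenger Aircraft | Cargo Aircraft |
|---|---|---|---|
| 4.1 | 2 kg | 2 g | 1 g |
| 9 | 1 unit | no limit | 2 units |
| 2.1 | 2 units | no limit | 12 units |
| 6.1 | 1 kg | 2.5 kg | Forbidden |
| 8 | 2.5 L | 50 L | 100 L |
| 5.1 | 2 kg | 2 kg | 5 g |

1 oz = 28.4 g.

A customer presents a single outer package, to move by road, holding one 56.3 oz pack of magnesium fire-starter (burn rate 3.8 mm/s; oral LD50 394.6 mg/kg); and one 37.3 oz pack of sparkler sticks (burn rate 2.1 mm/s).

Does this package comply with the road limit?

The magnesium fire-starter has burn rate 3.8 mm/s, which is > 1.8 mm/s, so it is Class 4.1 (Flammable Solid).
Sparkler sticks: burn rate 2.1 mm/s > 1.8 mm/s → Class 4.1 (Flammable Solid).
Class 4.1 net quantity: (one 56.3 oz pack = 1598.92 g) + (one 37.3 oz pack = 1059.32 g) = 2658.24 g.
2658.24 g > 2 kg (road limit, Class 4.1) — over the limit.

No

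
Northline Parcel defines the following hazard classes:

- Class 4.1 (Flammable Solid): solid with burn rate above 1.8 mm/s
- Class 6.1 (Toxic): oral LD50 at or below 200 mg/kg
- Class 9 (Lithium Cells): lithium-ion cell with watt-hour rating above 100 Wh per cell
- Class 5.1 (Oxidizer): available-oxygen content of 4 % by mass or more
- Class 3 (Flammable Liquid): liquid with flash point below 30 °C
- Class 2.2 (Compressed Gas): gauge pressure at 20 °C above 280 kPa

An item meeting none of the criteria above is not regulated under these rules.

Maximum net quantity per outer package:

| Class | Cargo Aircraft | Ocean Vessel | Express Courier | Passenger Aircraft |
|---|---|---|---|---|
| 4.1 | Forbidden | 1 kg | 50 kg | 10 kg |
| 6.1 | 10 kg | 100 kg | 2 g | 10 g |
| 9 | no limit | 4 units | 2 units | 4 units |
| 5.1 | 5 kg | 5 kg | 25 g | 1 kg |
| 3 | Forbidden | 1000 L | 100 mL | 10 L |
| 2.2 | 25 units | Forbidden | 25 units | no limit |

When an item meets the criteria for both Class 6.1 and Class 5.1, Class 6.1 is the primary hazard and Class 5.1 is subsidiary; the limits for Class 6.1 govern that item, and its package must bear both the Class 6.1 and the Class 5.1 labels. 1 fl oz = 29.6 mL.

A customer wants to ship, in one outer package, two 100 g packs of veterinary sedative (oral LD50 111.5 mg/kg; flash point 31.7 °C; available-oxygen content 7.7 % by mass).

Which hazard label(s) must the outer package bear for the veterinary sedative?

Veterinary sedative: oral LD50 111.5 mg/kg ≤ 200 mg/kg → Class 6.1 (Toxic).
The veterinary sedative has available-oxygen content 7.7 % by mass, which is ≥ 4 % by mass, so it is Class 5.1 (Oxidizer).
By the precedence rule Class 6.1 is primary and Class 5.1 is subsidiary, and that rule requires both labels on the package.

Class 5.1 and 6.1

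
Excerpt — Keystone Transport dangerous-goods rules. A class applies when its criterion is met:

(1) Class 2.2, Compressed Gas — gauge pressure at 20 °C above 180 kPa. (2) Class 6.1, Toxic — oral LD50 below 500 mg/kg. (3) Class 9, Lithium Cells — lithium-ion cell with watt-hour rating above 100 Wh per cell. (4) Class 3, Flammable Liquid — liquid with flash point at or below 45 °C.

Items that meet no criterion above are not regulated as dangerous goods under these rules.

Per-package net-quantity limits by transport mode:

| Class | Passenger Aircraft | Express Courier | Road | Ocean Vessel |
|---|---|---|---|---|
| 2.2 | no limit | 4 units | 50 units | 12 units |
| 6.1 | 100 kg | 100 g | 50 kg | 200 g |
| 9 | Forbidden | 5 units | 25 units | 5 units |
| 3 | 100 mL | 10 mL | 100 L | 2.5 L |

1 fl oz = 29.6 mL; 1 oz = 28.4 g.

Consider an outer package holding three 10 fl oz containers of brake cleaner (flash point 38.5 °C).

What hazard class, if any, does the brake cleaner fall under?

Flash point 38.5 °C meets the Class 3 criterion (Flammable Liquid), so the brake cleaner is Class 3.

Class 3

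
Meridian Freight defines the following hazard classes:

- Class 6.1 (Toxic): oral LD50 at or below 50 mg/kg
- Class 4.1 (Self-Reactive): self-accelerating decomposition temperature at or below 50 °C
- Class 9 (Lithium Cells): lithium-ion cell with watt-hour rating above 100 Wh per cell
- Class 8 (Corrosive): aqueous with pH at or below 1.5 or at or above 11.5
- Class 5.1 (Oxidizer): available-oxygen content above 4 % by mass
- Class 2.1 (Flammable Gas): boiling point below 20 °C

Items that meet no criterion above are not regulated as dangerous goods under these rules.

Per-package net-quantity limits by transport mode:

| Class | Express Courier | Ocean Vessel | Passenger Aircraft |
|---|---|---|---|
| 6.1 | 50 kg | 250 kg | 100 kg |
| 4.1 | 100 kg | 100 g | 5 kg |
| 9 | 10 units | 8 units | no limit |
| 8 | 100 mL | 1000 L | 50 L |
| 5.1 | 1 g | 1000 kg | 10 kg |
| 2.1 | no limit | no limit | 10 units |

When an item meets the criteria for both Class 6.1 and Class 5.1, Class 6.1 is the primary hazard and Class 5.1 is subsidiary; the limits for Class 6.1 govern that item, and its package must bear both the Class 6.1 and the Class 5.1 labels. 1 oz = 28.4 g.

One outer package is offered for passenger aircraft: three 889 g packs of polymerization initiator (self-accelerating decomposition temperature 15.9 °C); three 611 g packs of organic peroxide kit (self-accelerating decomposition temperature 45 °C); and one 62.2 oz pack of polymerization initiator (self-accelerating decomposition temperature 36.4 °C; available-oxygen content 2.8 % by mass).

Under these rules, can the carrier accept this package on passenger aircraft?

Self-accelerating decomposition temperature 15.9 °C meets the Class 4.1 criterion (Self-Reactive), so the polymerization initiator is Class 4.1.
Organic peroxide kit: self-accelerating decomposition temperature 45 °C ≤ 50 °C → Class 4.1 (Self-Reactive).
With self-accelerating decomposition temperature 36.4 °C (≤ 50 °C), the polymerization initiator falls in Class 4.1.
Total Class 4.1: (three 889 g packs = 2.667 kg) + (three 611 g packs = 1.833 kg) + (one 62.2 oz pack = 1766.48 g) = 6266.48 g.
That exceeds the Class 4.1 passenger aircraft limit of 5 kg.

No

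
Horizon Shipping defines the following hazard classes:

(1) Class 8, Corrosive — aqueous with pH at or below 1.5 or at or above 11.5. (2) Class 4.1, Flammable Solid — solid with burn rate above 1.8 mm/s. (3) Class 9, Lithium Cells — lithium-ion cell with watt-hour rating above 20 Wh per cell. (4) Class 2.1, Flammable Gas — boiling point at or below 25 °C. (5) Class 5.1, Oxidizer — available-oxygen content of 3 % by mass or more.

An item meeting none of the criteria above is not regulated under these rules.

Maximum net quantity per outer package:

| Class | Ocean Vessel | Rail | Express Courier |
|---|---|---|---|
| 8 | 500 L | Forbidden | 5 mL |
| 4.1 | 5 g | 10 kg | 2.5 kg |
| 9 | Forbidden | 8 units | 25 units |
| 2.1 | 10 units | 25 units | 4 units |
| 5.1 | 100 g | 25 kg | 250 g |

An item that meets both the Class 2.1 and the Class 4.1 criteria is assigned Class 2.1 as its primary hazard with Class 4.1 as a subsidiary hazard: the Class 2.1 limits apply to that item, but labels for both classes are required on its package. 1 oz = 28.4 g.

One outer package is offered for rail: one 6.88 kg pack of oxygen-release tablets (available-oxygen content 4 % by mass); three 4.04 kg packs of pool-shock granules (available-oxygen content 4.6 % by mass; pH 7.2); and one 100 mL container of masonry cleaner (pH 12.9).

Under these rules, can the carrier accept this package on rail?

With available-oxygen content 4 % by mass (≥ 3 % by mass), the oxygen-release tablets fall in Class 5.1.
With available-oxygen content 4.6 % by mass (≥ 3 % by mass), the pool-shock granules fall in Class 5.1.
The masonry cleaner has pH 12.9, which is ≥ 11.5, so it is Class 8 (Corrosive).
Total Class 5.1: 6.88 kg + (three 4.04 kg packs = 12.12 kg) = 19 kg.
That is within the Class 5.1 rail limit of 25 kg.
Class 8 quantity: 100 mL.
By rail, Class 8 is Forbidden regardless of quantity.

No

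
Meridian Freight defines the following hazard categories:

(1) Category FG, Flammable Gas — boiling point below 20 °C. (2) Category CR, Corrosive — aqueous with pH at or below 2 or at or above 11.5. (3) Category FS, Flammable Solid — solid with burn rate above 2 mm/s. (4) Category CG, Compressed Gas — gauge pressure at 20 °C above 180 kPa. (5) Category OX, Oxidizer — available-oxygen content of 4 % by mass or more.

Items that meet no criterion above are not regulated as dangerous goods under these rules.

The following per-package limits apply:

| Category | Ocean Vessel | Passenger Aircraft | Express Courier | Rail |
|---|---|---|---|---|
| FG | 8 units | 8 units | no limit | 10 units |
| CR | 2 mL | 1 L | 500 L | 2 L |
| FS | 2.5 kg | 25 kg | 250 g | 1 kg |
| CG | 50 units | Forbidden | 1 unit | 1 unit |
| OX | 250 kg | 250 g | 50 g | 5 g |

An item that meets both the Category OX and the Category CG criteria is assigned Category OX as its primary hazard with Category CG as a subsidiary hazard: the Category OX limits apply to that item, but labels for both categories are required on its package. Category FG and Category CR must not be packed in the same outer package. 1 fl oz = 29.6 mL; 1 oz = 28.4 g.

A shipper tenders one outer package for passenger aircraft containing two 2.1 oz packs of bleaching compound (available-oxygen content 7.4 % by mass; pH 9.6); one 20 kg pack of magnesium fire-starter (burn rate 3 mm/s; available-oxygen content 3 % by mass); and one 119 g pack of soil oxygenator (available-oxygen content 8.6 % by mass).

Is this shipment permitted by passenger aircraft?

With available-oxygen content 7.4 % by mass (≥ 4 % by mass), the bleaching compound falls in Category OX.
Burn rate 3 mm/s meets the Category FS criterion (Flammable Solid), so the magnesium fire-starter is Category FS.
With available-oxygen content 8.6 % by mass (≥ 4 % by mass), the soil oxygenator falls in Category OX.
Total Category OX: (two 2.1 oz packs = 119.28 g) + 119 g = 238.28 g.
238.28 g is within the passenger aircraft limit of 250 g for Category OX.
Category FS quantity: 20 kg.
20 kg is within the passenger aircraft limit of 25 kg for Category FS.
The segregation rule (Category FG with Category CR) does not apply to Category OX with Category FS.
Every hazard category is within its passenger aircraft limit and no segregation rule is violated.

Yes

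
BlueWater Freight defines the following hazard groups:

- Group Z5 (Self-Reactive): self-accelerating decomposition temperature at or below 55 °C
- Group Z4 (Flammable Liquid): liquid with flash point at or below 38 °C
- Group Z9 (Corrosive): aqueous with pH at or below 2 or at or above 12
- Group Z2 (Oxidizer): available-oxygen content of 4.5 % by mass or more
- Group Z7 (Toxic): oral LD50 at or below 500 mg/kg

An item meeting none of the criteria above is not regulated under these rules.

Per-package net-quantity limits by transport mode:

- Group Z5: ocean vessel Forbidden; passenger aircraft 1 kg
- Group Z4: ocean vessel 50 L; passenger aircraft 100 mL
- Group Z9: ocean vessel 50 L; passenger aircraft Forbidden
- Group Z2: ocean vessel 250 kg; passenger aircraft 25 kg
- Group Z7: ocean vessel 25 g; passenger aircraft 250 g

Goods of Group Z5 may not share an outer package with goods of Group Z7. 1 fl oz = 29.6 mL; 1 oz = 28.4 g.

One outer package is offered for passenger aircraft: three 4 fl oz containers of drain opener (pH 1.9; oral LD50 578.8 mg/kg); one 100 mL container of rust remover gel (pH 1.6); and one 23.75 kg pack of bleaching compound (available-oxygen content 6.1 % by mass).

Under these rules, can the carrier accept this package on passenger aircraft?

No

The drain opener has pH 1.9, which is ≤ 2, so it is Group Z9 (Corrosive).
pH 1.6 meets the Group Z9 criterion (Corrosive), so the rust remover gel is Group Z9.
The bleaching compound has available-oxygen content 6.1 % by mass, which is ≥ 4.5 % by mass, so it is Group Z2 (Oxidizer).
Total Group Z9: (three 4 fl oz containers = 355.2 mL) + 100 mL = 455.2 mL.
Group Z9 is Forbidden by passenger aircraft.
Group Z2 quantity: 23.75 kg.
23.75 kg ≤ 25 kg (passenger aircraft limit, Group Z2) — within limit.
The segregation rule (Group Z5 with Group Z7) does not apply to Group Z9 with Group Z2.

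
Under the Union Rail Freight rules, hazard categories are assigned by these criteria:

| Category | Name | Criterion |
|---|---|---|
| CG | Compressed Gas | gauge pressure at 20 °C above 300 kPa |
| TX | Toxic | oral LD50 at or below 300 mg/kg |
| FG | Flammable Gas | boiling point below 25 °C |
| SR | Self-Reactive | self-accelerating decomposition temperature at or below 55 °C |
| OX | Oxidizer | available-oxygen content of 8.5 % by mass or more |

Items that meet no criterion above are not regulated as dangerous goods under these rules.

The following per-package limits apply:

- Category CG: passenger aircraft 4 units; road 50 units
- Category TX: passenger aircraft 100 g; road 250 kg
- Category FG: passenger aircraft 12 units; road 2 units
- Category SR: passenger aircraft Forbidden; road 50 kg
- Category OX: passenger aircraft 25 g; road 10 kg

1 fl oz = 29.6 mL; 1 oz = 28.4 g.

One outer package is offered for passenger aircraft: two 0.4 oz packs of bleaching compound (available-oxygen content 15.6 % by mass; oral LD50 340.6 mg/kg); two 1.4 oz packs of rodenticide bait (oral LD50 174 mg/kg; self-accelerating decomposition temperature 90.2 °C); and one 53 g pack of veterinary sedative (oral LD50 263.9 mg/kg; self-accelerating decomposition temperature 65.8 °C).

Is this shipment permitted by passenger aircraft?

No

The bleaching compound has available-oxygen content 15.6 % by mass, which is ≥ 8.5 % by mass, so it is Category OX (Oxidizer).
With oral LD50 174 mg/kg (≤ 300 mg/kg), the rodenticide bait falls in Category TX.
With oral LD50 263.9 mg/kg (≤ 300 mg/kg), the veterinary sedative falls in Category TX.
Category TX net quantity: (two 1.4 oz packs = 79.52 g) + 53 g = 132.52 g.
132.52 g exceeds the passenger aircraft limit of 100 g for Category TX.
Category OX quantity: two 0.4 oz packs = 22.72 g.
That is within the Category OX passenger aircraft limit of 25 g.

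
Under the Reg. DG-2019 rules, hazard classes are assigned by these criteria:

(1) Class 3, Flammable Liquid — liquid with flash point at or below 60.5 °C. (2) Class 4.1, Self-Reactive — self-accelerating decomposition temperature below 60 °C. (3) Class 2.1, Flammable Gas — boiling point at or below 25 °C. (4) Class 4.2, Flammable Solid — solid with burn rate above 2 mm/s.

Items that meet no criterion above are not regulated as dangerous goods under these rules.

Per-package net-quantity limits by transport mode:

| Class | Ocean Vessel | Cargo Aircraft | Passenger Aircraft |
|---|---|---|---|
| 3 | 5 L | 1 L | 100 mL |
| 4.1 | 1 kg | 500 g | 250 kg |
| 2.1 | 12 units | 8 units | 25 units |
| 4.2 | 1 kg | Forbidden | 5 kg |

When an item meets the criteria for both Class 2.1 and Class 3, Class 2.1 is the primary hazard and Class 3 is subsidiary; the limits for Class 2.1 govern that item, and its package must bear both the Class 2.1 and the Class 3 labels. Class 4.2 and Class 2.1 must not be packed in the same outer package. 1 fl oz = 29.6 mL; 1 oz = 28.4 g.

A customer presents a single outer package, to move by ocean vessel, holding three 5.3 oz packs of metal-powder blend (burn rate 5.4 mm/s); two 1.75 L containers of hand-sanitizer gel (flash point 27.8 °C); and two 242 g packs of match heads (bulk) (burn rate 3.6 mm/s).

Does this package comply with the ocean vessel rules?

With burn rate 5.4 mm/s (> 2 mm/s), the metal-powder blend falls in Class 4.2.
Hand-sanitizer gel: flash point 27.8 °C ≤ 60.5 °C → Class 3 (Flammable Liquid).
The match heads (bulk) have burn rate 3.6 mm/s, which is > 2 mm/s, so they are Class 4.2 (Flammable Solid).
Class 4.2 net quantity: (three 5.3 oz packs = 451.56 g) + (two 242 g packs = 484 g) = 935.56 g.
935.56 g ≤ 1 kg (ocean vessel limit, Class 4.2) — within limit.
Class 3 quantity: two 1.75 L containers = 3.5 L.
3.5 L is within the ocean vessel limit of 5 L for Class 3.
The segregation rule (Class 4.2 with Class 2.1) does not apply to Class 4.2 with Class 3.
Every hazard class is within its ocean vessel limit and no segregation rule is violated.

Yes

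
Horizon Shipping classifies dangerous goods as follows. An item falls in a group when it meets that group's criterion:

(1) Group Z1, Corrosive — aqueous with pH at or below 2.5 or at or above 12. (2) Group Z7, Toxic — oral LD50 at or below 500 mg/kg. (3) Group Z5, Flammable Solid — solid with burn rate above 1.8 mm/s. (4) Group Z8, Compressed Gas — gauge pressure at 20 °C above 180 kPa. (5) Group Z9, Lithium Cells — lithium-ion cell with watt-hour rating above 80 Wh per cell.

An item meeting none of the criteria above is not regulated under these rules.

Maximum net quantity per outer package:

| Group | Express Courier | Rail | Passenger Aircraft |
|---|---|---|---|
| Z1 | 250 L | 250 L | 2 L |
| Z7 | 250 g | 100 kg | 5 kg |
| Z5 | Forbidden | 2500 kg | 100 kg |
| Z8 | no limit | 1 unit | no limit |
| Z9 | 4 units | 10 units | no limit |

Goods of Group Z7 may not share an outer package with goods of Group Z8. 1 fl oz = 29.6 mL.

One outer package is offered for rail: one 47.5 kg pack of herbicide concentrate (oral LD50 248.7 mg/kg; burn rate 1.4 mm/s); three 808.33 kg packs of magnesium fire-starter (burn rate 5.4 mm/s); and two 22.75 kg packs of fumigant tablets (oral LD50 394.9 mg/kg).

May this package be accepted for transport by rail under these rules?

The herbicide concentrate has oral LD50 248.7 mg/kg, which is ≤ 500 mg/kg, so it is Group Z7 (Toxic).
Magnesium fire-starter: burn rate 5.4 mm/s > 1.8 mm/s → Group Z5 (Flammable Solid).
Fumigant tablets: oral LD50 394.9 mg/kg ≤ 500 mg/kg → Group Z7 (Toxic).
Total Group Z7: 47.5 kg + (two 22.75 kg packs = 45.5 kg) = 93 kg.
That is within the Group Z7 rail limit of 100 kg.
Group Z5 quantity: three 808.33 kg packs = 2424.99 kg.
2424.99 kg is within the rail limit of 2500 kg for Group Z5.
The segregation rule (Group Z7 with Group Z8) does not apply to Group Z7 with Group Z5.
Every hazard group is within its rail limit and no segregation rule is violated.

Yes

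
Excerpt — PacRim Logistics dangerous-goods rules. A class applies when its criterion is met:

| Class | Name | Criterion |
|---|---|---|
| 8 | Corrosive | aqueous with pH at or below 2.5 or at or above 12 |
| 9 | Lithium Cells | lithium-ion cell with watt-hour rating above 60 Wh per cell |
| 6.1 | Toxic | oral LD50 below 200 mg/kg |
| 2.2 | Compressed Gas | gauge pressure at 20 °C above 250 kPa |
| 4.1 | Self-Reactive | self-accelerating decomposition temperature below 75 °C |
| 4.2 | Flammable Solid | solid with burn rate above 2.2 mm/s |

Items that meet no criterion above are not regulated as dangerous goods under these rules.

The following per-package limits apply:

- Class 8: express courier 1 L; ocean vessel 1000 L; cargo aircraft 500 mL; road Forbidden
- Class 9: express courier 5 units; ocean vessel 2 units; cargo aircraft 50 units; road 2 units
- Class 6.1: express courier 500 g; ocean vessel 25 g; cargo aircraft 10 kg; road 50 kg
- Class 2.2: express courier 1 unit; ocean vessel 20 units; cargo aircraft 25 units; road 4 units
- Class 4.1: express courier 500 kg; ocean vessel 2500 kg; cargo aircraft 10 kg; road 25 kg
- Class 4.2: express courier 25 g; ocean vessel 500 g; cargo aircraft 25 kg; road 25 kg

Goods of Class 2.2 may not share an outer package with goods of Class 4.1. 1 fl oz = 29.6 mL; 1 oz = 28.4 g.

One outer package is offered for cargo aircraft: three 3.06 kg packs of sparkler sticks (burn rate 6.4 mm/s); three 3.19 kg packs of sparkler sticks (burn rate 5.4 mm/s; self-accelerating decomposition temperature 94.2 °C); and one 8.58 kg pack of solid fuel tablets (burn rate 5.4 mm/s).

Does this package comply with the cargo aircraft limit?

With burn rate 6.4 mm/s (> 2.2 mm/s), the sparkler sticks fall in Class 4.2.
Burn rate 5.4 mm/s meets the Class 4.2 criterion (Flammable Solid), so the sparkler sticks are Class 4.2.
Burn rate 5.4 mm/s meets the Class 4.2 criterion (Flammable Solid), so the solid fuel tablets are Class 4.2.
Class 4.2 net quantity: (three 3.06 kg packs = 9.18 kg) + (three 3.19 kg packs = 9.57 kg) + 8.58 kg = 27.33 kg.
27.33 kg > 25 kg (cargo aircraft limit, Class 4.2) — over the limit.

No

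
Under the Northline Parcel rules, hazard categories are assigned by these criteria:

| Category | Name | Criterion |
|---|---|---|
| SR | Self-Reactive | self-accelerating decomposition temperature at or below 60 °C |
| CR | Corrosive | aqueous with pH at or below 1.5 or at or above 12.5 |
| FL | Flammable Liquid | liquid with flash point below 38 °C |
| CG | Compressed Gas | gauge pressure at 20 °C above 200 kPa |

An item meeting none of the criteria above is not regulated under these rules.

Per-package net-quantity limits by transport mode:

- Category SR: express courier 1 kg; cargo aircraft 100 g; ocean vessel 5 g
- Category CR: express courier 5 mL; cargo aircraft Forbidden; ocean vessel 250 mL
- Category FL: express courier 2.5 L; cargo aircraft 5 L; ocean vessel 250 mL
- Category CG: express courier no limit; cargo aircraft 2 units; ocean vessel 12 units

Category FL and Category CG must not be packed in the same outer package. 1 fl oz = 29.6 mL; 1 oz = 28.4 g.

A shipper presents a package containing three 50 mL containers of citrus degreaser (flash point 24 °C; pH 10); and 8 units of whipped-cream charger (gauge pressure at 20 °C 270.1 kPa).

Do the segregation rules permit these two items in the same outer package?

With flash point 24 °C (< 38 °C), the citrus degreaser falls in Category FL.
Whipped-cream charger: gauge pressure at 20 °C 270.1 kPa > 200 kPa → Category CG (Compressed Gas).
Category FL and Category CG may not share an outer package.

No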